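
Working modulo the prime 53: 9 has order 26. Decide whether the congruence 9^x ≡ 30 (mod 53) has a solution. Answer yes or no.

no

30 ∈ ⟨9⟩ iff 30^26 ≡ 1 (mod 53), since |⟨9⟩| = 26.
30^26 mod 53 = 52.
Since 52 ≠ 1, 30 does not lie in the subgroup.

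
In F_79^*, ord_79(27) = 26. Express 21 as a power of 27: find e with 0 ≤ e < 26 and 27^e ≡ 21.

Successive powers of 27 modulo 79:
  27^0=1  27^1=27  27^2=18  27^3=12  27^4=8  27^5=58
  27^6=65  27^7=17  27^8=64  27^9=69  27^10=46  27^11=57
  27^12=38  27^13=78  27^14=52  27^15=61  27^16=67  27^17=71
  27^18=21
So 27^18 ≡ 21 (mod 79), giving e = 18.

18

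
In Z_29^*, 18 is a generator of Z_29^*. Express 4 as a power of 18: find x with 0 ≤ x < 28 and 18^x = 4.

Successive powers of 18 modulo 29:
  18^0=1  18^1=18  18^2=5  18^3=3  18^4=25  18^5=15
  18^6=9  18^7=17  18^8=16  18^9=27  18^10=22  18^11=19
  18^12=23  18^13=8  18^14=28  18^15=11  18^16=24  18^17=26
  18^18=4
So 18^18 ≡ 4 (mod 29), giving x = 18.

18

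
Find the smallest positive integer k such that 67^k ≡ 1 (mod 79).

13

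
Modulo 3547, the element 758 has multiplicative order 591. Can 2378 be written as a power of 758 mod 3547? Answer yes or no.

no

2378 ∈ ⟨758⟩ iff 2378^591 ≡ 1 (mod 3547), since |⟨758⟩| = 591.
2378^591 mod 3547 = 1163.
Since 1163 ≠ 1, 2378 does not lie in the subgroup.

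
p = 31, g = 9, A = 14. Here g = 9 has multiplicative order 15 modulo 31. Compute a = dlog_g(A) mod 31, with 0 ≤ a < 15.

11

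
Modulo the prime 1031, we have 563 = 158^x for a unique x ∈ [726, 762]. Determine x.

727

Compute 158^726 mod 1031 = 245, then multiply by 158 repeatedly:
  158^726=245  158^727=563
Found 563 at exponent 727.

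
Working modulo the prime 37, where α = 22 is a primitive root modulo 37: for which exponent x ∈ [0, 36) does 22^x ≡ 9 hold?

4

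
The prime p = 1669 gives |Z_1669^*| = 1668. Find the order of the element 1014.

The order of 1014 must divide p − 1 = 1668 = 2^2 · 3 · 139.
Divisors: 1, 2, 3, 4, 6, 12, 139, 278, 417, 556, 834, 1668.
Check each in increasing order: 1014^1 ≡ 1014;  1014^2 ≡ 92;  1014^3 ≡ 1493;  1014^4 ≡ 119;  1014^6 ≡ 934;  1014^12 ≡ 1138;  1014^139 ≡ 1449;  1014^278 ≡ 1668;  1014^417 ≡ 220;  1014^556 ≡ 1.
Smallest exponent giving 1 is 556.

556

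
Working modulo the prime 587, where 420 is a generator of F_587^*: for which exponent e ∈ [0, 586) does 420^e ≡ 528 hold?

449

Baby-step giant-step with m = ceil(sqrt(586)) = 25.
Baby table (420^j mod 587 for j=0..24):
  0:1  1:420  2:300  3:382  4:189  5:135  6:348  7:584
  8:501  9:274  10:28  11:20  12:182  13:130  14:9  15:258
  16:352  17:503  18:527  19:41  20:197  21:560  22:400  23:118
  24:252
Giant step factor: 420^(-25) ≡ 512 (mod 587).
Scan 528·512^i mod 587 for i = 0, 1, …:
  i=0: 528   i=1: 316   i=2: 367   i=3: 64
  i=4: 483   i=5: 169   i=6: 239   i=7: 272
  i=8: 145   i=9: 278     …   i=16: 161
  i=17: 252
Match at i=17, j=24: e = 17·25 + 24 = 449.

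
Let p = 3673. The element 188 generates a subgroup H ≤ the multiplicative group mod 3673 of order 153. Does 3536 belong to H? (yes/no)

3536 ∈ ⟨188⟩ iff 3536^153 ≡ 1 (mod 3673), since |⟨188⟩| = 153.
3536^153 mod 3673 = 2462.
Since 2462 ≠ 1, 3536 does not lie in the subgroup.

no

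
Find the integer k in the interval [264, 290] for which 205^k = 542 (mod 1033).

264

Compute 205^264 mod 1033 = 542, then multiply by 205 repeatedly:
  205^264=542
Found 542 at exponent 264.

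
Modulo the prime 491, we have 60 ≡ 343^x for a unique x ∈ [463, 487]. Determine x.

Compute 343^463 mod 491 = 292, then multiply by 343 repeatedly:
  343^463=292  343^464=483  343^465=202  343^466=55  343^467=207
  343^468=297  343^469=234  343^470=229  343^471=478  343^472=451
  343^473=28  343^474=275  343^475=53  343^476=12  343^477=188
  343^478=163  343^479=426  343^480=291  343^481=140  343^482=393
  343^483=265  343^484=60
Found 60 at exponent 484.

484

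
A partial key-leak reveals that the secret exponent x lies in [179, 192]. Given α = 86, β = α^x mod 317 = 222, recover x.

188

Compute 86^179 mod 317 = 8, then multiply by 86 repeatedly:
  86^179=8  86^180=54  86^181=206  86^182=281  86^183=74
  86^184=24  86^185=162  86^186=301  86^187=209  86^188=222
Found 222 at exponent 188.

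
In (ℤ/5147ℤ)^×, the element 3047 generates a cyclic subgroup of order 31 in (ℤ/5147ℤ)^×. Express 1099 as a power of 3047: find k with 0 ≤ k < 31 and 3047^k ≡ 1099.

Successive powers of 3047 modulo 5147:
  3047^0=1  3047^1=3047  3047^2=4168  3047^3=2247  3047^4=1099
So 3047^4 ≡ 1099 (mod 5147), giving k = 4.

4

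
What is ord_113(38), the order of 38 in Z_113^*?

112

The order of 38 must divide p − 1 = 112 = 2^4 · 7.
Divisors: 1, 2, 4, 7, 8, 14, 16, 28, 56, 112.
Check each in increasing order: 38^1 ≡ 38;  38^2 ≡ 88;  38^4 ≡ 60;  38^7 ≡ 65;  38^8 ≡ 97;  38^14 ≡ 44;  38^16 ≡ 30;  38^28 ≡ 15;  38^56 ≡ 112;  38^112 ≡ 1.
Smallest exponent giving 1 is 112.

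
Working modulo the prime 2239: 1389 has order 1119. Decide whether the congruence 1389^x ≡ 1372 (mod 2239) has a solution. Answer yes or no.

yes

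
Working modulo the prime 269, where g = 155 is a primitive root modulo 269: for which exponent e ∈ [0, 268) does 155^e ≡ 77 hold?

43

Baby-step giant-step with m = ceil(sqrt(268)) = 17.
Baby table (155^j mod 269 for j=0..16):
  0:1  1:155  2:84  3:108  4:62  5:195  6:97  7:240
  8:78  9:254  10:96  11:85  12:263  13:146  14:34  15:159
  16:166
Giant step factor: 155^(-17) ≡ 186 (mod 269).
Scan 77·186^i mod 269 for i = 0, 1, …:
  i=0: 77   i=1: 65   i=2: 254
Match at i=2, j=9: e = 2·17 + 9 = 43.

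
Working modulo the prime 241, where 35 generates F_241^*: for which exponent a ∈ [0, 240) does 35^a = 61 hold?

78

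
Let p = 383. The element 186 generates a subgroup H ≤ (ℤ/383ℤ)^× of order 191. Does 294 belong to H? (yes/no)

yes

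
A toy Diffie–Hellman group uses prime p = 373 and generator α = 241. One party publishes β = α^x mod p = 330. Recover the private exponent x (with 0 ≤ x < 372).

307

Baby-step giant-step with m = ceil(sqrt(372)) = 20.
Baby table (241^j mod 373 for j=0..19):
  0:1  1:241  2:266  3:323  4:259  5:128  6:262  7:105
  8:314  9:328  10:345  11:339  12:12  13:281  14:208  15:146
  16:124  17:44  18:160  19:141
Giant step factor: 241^(-20) ≡ 108 (mod 373).
Scan 330·108^i mod 373 for i = 0, 1, …:
  i=0: 330   i=1: 205   i=2: 133   i=3: 190
  i=4: 5   i=5: 167   i=6: 132   i=7: 82
  i=8: 277   i=9: 76     …   i=14: 260
  i=15: 105
Match at i=15, j=7: x = 15·20 + 7 = 307.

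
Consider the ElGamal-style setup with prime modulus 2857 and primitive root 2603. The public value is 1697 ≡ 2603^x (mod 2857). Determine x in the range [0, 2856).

2488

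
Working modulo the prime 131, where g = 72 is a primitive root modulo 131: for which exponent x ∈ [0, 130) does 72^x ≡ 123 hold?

4

Baby-step giant-step with m = ceil(sqrt(130)) = 12.
Baby table (72^j mod 131 for j=0..11):
  0:1  1:72  2:75  3:29  4:123  5:79  6:55  7:30
  8:64  9:23  10:84  11:22
Giant step factor: 72^(-12) ≡ 11 (mod 131).
Scan 123·11^i mod 131 for i = 0, 1, …:
  i=0: 123
Match at i=0, j=4: x = 0·12 + 4 = 4.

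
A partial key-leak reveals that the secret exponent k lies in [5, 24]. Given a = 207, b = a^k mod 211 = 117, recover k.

Compute 207^5 mod 211 = 31, then multiply by 207 repeatedly:
  207^5=31  207^6=87  207^7=74  207^8=126  207^9=129
  207^10=117
Found 117 at exponent 10.

10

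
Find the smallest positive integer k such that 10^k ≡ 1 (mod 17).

The order of 10 must divide p − 1 = 16 = 2^4.
Divisors: 1, 2, 4, 8, 16.
Check each in increasing order: 10^1 ≡ 10;  10^2 ≡ 15;  10^4 ≡ 4;  10^8 ≡ 16;  10^16 ≡ 1.
Smallest exponent giving 1 is 16.

16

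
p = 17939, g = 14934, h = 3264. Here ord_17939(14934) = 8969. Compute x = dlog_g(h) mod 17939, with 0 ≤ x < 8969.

762

Baby-step giant-step with m = ceil(sqrt(8969)) = 95.
Baby table (14934^j mod 17939 for j=0..94):
  0:1  1:14934  2:6708  3:5896  4:6252  5:12812  6:14973  7:15086
  8:16362  9:2989  10:5494  11:12349  12:7046  13:12729  14:13242  15:14431
  16:11347  17:4304  18:499  19:7381  20:10638  21:108  22:16301  23:6904
  24:8903  25:11473  26:2393  27:2574  28:14778  29:9074  30:17849  31:1365
  32:6206  33:7530  34:11368  35:12955  36:15794  37:5624  38:16357  39:75
  40:7832  41:808  42:11664  43:2486  44:10133  45:10757  46:1293  47:7298
  48:8907  49:17392  50:11286  51:8219  52:3908  53:6505  54:5985  55:7892
  56:17837  57:1547  58:15405  59:8534  60:8100  61:2723  62:15508  63:3982
  64:17342  65:85  66:13660  67:14071  68:16807  69:11189  70:12680  71:16975
  72:8641  73:9467  74:2919  75:576  76:9203  77:6923  78:5625  79:13352
  80:6783  81:13728  82:7060  83:6537  84:17459  85:7280  86:9180  87:4282
  88:12792  89:3317  90:6499  91:6076  92:3522  93:400  94:17852
Giant step factor: 14934^(-95) ≡ 7525 (mod 17939).
Scan 3264·7525^i mod 17939 for i = 0, 1, …:
  i=0: 3264   i=1: 3109   i=2: 2769   i=3: 9546
  i=4: 5894   i=5: 7142   i=6: 16245   i=7: 7279
  i=8: 6708
Match at i=8, j=2: x = 8·95 + 2 = 762.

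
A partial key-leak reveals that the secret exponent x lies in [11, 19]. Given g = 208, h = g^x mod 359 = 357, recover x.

17

Compute 208^11 mod 359 = 227, then multiply by 208 repeatedly:
  208^11=227  208^12=187  208^13=124  208^14=303  208^15=199
  208^16=107  208^17=357
Found 357 at exponent 17.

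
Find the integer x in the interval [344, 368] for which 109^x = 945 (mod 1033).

Compute 109^344 mod 1033 = 195, then multiply by 109 repeatedly:
  109^344=195  109^345=595  109^346=809  109^347=376  109^348=697
  109^349=564  109^350=529  109^351=846  109^352=277  109^353=236
  109^354=932  109^355=354  109^356=365  109^357=531  109^358=31
  109^359=280  109^360=563  109^361=420  109^362=328  109^363=630
  109^364=492  109^365=945
Found 945 at exponent 365.

365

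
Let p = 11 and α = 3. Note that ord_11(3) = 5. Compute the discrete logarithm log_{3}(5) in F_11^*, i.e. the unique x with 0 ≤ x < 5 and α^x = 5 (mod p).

Successive powers of 3 modulo 11:
  3^0=1  3^1=3  3^2=9  3^3=5
So 3^3 ≡ 5 (mod 11), giving x = 3.

3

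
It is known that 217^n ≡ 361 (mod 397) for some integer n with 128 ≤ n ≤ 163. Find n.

152

Compute 217^128 mod 397 = 160, then multiply by 217 repeatedly:
  217^128=160  217^129=181  217^130=371  217^131=313  217^132=34
  217^133=232  217^134=322  217^135=2  217^136=37  217^137=89
  217^138=257  217^139=189  217^140=122  217^141=272  217^142=268
  217^143=194  217^144=16  217^145=296  217^146=315  217^147=71
  217^148=321  217^149=182  217^150=191  217^151=159  217^152=361
Found 361 at exponent 152.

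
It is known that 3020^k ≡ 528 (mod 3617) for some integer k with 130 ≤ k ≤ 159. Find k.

137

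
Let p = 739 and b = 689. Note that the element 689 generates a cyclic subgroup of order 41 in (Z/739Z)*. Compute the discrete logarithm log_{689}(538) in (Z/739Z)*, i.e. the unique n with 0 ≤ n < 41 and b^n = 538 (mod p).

Successive powers of 689 modulo 739:
  689^0=1  689^1=689  689^2=283  689^3=630  689^4=277  689^5=191
  689^6=57  689^7=106  689^8=612  689^9=438  689^10=270  689^11=541
  689^12=293  689^13=130  689^14=151  689^15=579  689^16=610  689^17=538
So 689^17 ≡ 538 (mod 739), giving n = 17.

17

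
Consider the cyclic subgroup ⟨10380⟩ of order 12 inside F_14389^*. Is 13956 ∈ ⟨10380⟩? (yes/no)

yes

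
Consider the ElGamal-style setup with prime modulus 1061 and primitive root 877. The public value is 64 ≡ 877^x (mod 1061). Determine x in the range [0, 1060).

906

Baby-step giant-step with m = ceil(sqrt(1060)) = 33.
Baby table (877^j mod 1061 for j=0..32):
  0:1  1:877  2:965  3:688  4:728  5:795  6:138  7:72
  8:545  9:515  10:730  11:427  12:1007  13:387  14:940  15:1044
  16:1006  17:571  18:1036  19:356  20:278  21:837  22:898  23:284
  24:794  25:322  26:168  27:918  28:848  29:996  30:289  31:935
  32:903
Giant step factor: 877^(-33) ≡ 709 (mod 1061).
Scan 64·709^i mod 1061 for i = 0, 1, …:
  i=0: 64   i=1: 814   i=2: 1003   i=3: 257
  i=4: 782   i=5: 596   i=6: 286   i=7: 123
  i=8: 205   i=9: 1049     …   i=26: 202
  i=27: 1044
Match at i=27, j=15: x = 27·33 + 15 = 906.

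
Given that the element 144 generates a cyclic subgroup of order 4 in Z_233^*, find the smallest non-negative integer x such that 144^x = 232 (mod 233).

2

Successive powers of 144 modulo 233:
  144^0=1  144^1=144  144^2=232
So 144^2 ≡ 232 (mod 233), giving x = 2.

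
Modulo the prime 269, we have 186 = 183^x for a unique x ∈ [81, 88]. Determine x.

85

Compute 183^81 mod 269 = 262, then multiply by 183 repeatedly:
  183^81=262  183^82=64  183^83=145  183^84=173  183^85=186
Found 186 at exponent 85.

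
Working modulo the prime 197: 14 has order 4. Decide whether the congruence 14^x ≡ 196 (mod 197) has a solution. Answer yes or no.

yes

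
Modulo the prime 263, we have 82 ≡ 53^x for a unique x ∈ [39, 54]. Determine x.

51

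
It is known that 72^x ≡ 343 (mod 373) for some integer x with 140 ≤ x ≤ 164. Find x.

162

Compute 72^140 mod 373 = 257, then multiply by 72 repeatedly:
  72^140=257  72^141=227  72^142=305  72^143=326  72^144=346
  72^145=294  72^146=280  72^147=18  72^148=177  72^149=62
  72^150=361  72^151=255  72^152=83  72^153=8  72^154=203
  72^155=69  72^156=119  72^157=362  72^158=327  72^159=45
  72^160=256  72^161=155  72^162=343
Found 343 at exponent 162.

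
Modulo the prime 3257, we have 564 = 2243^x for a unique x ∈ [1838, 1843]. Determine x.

1843

Compute 2243^1838 mod 3257 = 537, then multiply by 2243 repeatedly:
  2243^1838=537  2243^1839=2658  2243^1840=1584  2243^1841=2782  2243^1842=2871
  2243^1843=564
Found 564 at exponent 1843.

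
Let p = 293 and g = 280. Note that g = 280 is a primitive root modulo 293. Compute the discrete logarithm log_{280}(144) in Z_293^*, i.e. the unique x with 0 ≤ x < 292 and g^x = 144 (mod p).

214

Baby-step giant-step with m = ceil(sqrt(292)) = 18.
Baby table (280^j mod 293 for j=0..17):
  0:1  1:280  2:169  3:147  4:140  5:231  6:220  7:70
  8:262  9:110  10:35  11:131  12:55  13:164  14:212  15:174
  16:82  17:106
Giant step factor: 280^(-18) ≡ 64 (mod 293).
Scan 144·64^i mod 293 for i = 0, 1, …:
  i=0: 144   i=1: 133   i=2: 15   i=3: 81
  i=4: 203   i=5: 100   i=6: 247   i=7: 279
  i=8: 276   i=9: 84   i=10: 102   i=11: 82
Match at i=11, j=16: x = 11·18 + 16 = 214.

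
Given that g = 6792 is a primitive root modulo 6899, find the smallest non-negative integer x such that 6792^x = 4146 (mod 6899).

Baby-step giant-step with m = ceil(sqrt(6898)) = 84.
Baby table (6792^j mod 6899 for j=0..83):
  0:1  1:6792  2:4550  3:2979  4:5500  5:4814  6:2327  7:6274
  8:4784  9:5537  10:855  11:5101  12:6113  13:1314  14:4281  15:4166
  16:2673  17:3747  18:6112  19:1421  20:6630  21:1187  22:4072  23:5832
  24:3785  25:2046  26:1846  27:2549  28:3217  29:731  30:4571  31:732
  32:4464  33:5282  34:544  35:3883  36:5358  37:6210  38:4733  39:4095
  40:3371  41:4950  42:1573  43:4164  44:2887  45:1546  46:154  47:4219
  48:3901  49:3432  50:5322  51:3163  52:6509  53:336  54:5442  55:4121
  56:589  57:5967  58:3138  59:2285  60:3869  61:6856  62:4601  63:4421
  64:2984  65:4965  66:6867  67:3424  68:6178  69:1258  70:3374  71:4629
  72:1425  73:6202  74:5589  75:2190  76:236  77:2344  78:4455  79:6245
  80:988  81:4668  82:4151  83:4278
Giant step factor: 6792^(-84) ≡ 5077 (mod 6899).
Scan 4146·5077^i mod 6899 for i = 0, 1, …:
  i=0: 4146   i=1: 393   i=2: 1450   i=3: 417
  i=4: 6015   i=5: 3181   i=6: 6277   i=7: 1848
  i=8: 6555   i=9: 5858     …   i=32: 2732
  i=33: 3374
Match at i=33, j=70: x = 33·84 + 70 = 2842.

2842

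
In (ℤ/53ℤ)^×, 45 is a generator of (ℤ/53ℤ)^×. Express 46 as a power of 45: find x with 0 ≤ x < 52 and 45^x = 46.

48

Baby-step giant-step with m = ceil(sqrt(52)) = 8.
Baby table (45^j mod 53 for j=0..7):
  0:1  1:45  2:11  3:18  4:15  5:39  6:6  7:5
Giant step factor: 45^(-8) ≡ 49 (mod 53).
Scan 46·49^i mod 53 for i = 0, 1, …:
  i=0: 46   i=1: 28   i=2: 47   i=3: 24
  i=4: 10   i=5: 13   i=6: 1
Match at i=6, j=0: x = 6·8 + 0 = 48.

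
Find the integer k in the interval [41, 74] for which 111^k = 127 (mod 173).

67

Compute 111^41 mod 173 = 166, then multiply by 111 repeatedly:
  111^41=166  111^42=88  111^43=80  111^44=57  111^45=99
  111^46=90  111^47=129  111^48=133  111^49=58  111^50=37
  111^51=128  111^52=22  111^53=20  111^54=144  111^55=68
  111^56=109  111^57=162  111^58=163  111^59=101  111^60=139
  111^61=32  111^62=92  111^63=5  111^64=36  111^65=17
  111^66=157  111^67=127
Found 127 at exponent 67.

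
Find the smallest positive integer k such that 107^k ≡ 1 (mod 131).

13

The order of 107 must divide p − 1 = 130 = 2 · 5 · 13.
Divisors: 1, 2, 5, 10, 13, 26, 65, 130.
Check each in increasing order: 107^1 ≡ 107;  107^2 ≡ 52;  107^5 ≡ 80;  107^10 ≡ 112;  107^13 ≡ 1.
Smallest exponent giving 1 is 13.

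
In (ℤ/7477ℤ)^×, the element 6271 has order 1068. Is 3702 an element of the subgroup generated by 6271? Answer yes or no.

3702 ∈ ⟨6271⟩ iff 3702^1068 ≡ 1 (mod 7477), since |⟨6271⟩| = 1068.
3702^1068 mod 7477 = 1.
Since 1 = 1, 3702 lies in the subgroup.

yes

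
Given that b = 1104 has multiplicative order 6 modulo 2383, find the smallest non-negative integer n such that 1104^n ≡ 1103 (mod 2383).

Successive powers of 1104 modulo 2383:
  1104^0=1  1104^1=1104  1104^2=1103
So 1104^2 ≡ 1103 (mod 2383), giving n = 2.

2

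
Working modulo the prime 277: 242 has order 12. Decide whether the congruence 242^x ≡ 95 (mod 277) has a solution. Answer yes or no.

95 ∈ ⟨242⟩ iff 95^12 ≡ 1 (mod 277), since |⟨242⟩| = 12.
95^12 mod 277 = 1.
Since 1 = 1, 95 lies in the subgroup.

yes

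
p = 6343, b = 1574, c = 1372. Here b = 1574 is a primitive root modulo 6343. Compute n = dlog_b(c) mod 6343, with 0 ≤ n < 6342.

Baby-step giant-step with m = ceil(sqrt(6342)) = 80.
Baby table (1574^j mod 6343 for j=0..79):
  0:1  1:1574  2:3706  3:4027  4:1841  5:5326  6:4021  7:5083
  8:2119  9:5231  10:380  11:1878  12:134  13:1597  14:1850  15:463
  16:5660  17:3268  18:6002  19:2421  20:4854  21:3224  22:176  23:4275
  24:5270  25:4679  26:523  27:4955  28:3623  29:245  30:5050  31:921
  32:3450  33:692  34:4555  35:1980  36:2107  37:5372  38:309  39:4298
  40:3414  41:1115  42:4342  43:2897  44:5604  45:3926  46:1442  47:5257
  48:3246  49:3089  50:3348  51:5062  52:780  53:3521  54:4615  55:1275
  56:2462  57:5958  58:2938  59:365  60:3640  61:1631  62:4622  63:5950
  64:3032  65:2432  66:3139  67:5932  68:72  69:5497  70:426  71:4509
  72:5692  73:2892  74:4077  75:4425  76:336  77:2395  78:1988  79:2013
Giant step factor: 1574^(-80) ≡ 879 (mod 6343).
Scan 1372·879^i mod 6343 for i = 0, 1, …:
  i=0: 1372   i=1: 818   i=2: 2263   i=3: 3818
  i=4: 575   i=5: 4328   i=6: 4855   i=7: 5049
  i=8: 4314   i=9: 5235     …   i=68: 5390
  i=69: 5932
Match at i=69, j=67: n = 69·80 + 67 = 5587.

5587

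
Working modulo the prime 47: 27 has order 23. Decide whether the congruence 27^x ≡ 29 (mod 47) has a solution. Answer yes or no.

no

29 ∈ ⟨27⟩ iff 29^23 ≡ 1 (mod 47), since |⟨27⟩| = 23.
29^23 mod 47 = 46.
Since 46 ≠ 1, 29 does not lie in the subgroup.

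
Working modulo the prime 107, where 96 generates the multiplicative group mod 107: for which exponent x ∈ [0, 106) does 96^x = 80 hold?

Baby-step giant-step with m = ceil(sqrt(106)) = 11.
Baby table (96^j mod 107 for j=0..10):
  0:1  1:96  2:14  3:60  4:89  5:91  6:69  7:97
  8:3  9:74  10:42
Giant step factor: 96^(-11) ≡ 22 (mod 107).
Scan 80·22^i mod 107 for i = 0, 1, …:
  i=0: 80   i=1: 48   i=2: 93   i=3: 13
  i=4: 72   i=5: 86   i=6: 73   i=7: 1
Match at i=7, j=0: x = 7·11 + 0 = 77.

77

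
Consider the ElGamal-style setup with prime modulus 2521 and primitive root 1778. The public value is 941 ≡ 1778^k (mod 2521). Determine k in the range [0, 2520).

Baby-step giant-step with m = ceil(sqrt(2520)) = 51.
Baby table (1778^j mod 2521 for j=0..50):
  0:1  1:1778  2:2471  3:1856  4:2500  5:477  6:1050  7:1360
  8:441  9:67  10:639  11:1692  12:823  13:1114  14:1707  15:2283
  16:364  17:1816  18:1968  19:2477  20:2440  21:2200  22:1529  23:924
  24:1701  25:1699  26:664  27:764  28:2094  29:2136  30:1182  31:1603
  32:1404  33:522  34:388  35:1631  36:768  37:1643  38:1936  39:1043
  40:1519  41:791  42:2201  43:786  44:874  45:1036  46:1678  47:1141
  48:1814  49:933  50:56
Giant step factor: 1778^(-51) ≡ 1096 (mod 2521).
Scan 941·1096^i mod 2521 for i = 0, 1, …:
  i=0: 941   i=1: 247   i=2: 965   i=3: 1341
  i=4: 2514   i=5: 2412   i=6: 1544   i=7: 633
  i=8: 493   i=9: 834     …   i=21: 2448
  i=22: 664
Match at i=22, j=26: k = 22·51 + 26 = 1148.

1148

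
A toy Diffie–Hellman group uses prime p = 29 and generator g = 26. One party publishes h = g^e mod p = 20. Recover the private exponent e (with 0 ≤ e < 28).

16

Successive powers of 26 modulo 29:
  26^0=1  26^1=26  26^2=9  26^3=2  26^4=23  26^5=18
  26^6=4  26^7=17  26^8=7  26^9=8  26^10=5  26^11=14
  26^12=16  26^13=10  26^14=28  26^15=3  26^16=20
So 26^16 ≡ 20 (mod 29), giving e = 16.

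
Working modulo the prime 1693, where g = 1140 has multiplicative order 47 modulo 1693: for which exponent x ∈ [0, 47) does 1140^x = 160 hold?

36

Baby-step giant-step with m = ceil(sqrt(47)) = 7.
Baby table (1140^j mod 1693 for j=0..6):
  0:1  1:1140  2:1069  3:1393  4:1679  5:970  6:271
Giant step factor: 1140^(-7) ≡ 1146 (mod 1693).
Scan 160·1146^i mod 1693 for i = 0, 1, …:
  i=0: 160   i=1: 516   i=2: 479   i=3: 402
  i=4: 196   i=5: 1140
Match at i=5, j=1: x = 5·7 + 1 = 36.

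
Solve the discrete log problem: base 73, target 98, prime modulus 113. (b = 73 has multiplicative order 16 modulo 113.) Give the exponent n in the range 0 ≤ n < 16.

Successive powers of 73 modulo 113:
  73^0=1  73^1=73  73^2=18  73^3=71  73^4=98
So 73^4 ≡ 98 (mod 113), giving n = 4.

4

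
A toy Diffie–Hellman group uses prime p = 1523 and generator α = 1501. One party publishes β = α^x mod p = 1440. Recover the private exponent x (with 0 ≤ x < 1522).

Baby-step giant-step with m = ceil(sqrt(1522)) = 40.
Baby table (1501^j mod 1523 for j=0..39):
  0:1  1:1501  2:484  3:13  4:1237  5:200  6:169  7:851
  8:1077  9:674  10:402  11:294  12:1147  13:657  14:776  15:1204
  16:926  17:950  18:422  19:1377  20:166  21:917  22:1148  23:635
  24:1260  25:1217  26:640  27:1150  28:591  29:705  30:1243  31:68
  32:27  33:929  34:884  35:351  36:1416  37:831  38:1517  39:132
Giant step factor: 1501^(-40) ≡ 547 (mod 1523).
Scan 1440·547^i mod 1523 for i = 0, 1, …:
  i=0: 1440   i=1: 289   i=2: 1214   i=3: 30
  i=4: 1180   i=5: 1231   i=6: 191   i=7: 913
  i=8: 1390   i=9: 353   i=10: 1193   i=11: 727
  i=12: 166
Match at i=12, j=20: x = 12·40 + 20 = 500.

500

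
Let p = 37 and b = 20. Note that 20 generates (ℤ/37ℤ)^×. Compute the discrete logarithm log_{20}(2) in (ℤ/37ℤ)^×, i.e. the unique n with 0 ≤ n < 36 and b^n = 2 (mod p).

13

Successive powers of 20 modulo 37:
  20^0=1  20^1=20  20^2=30  20^3=8  20^4=12  20^5=18
  20^6=27  20^7=22  20^8=33  20^9=31  20^10=28  20^11=5
  20^12=26  20^13=2
So 20^13 ≡ 2 (mod 37), giving n = 13.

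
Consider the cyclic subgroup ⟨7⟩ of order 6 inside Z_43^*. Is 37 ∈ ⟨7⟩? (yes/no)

yes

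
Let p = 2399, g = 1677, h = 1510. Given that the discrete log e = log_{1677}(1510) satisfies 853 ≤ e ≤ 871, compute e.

870

Compute 1677^853 mod 2399 = 1856, then multiply by 1677 repeatedly:
  1677^853=1856  1677^854=1009  1677^855=798  1677^856=2003  1677^857=431
  1677^858=688  1677^859=2256  1677^860=89  1677^861=515  1677^862=15
  1677^863=1165  1677^864=919  1677^865=1005  1677^866=1287  1677^867=1598
  1677^868=163  1677^869=2264  1677^870=1510
Found 1510 at exponent 870.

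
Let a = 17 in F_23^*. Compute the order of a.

22

The order of 17 must divide p − 1 = 22 = 2 · 11.
Divisors: 1, 2, 11, 22.
Check each in increasing order: 17^1 ≡ 17;  17^2 ≡ 13;  17^11 ≡ 22;  17^22 ≡ 1.
Smallest exponent giving 1 is 22.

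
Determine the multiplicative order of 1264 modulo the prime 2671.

890

The order of 1264 must divide p − 1 = 2670 = 2 · 3 · 5 · 89.
Divisors: 1, 2, 3, 5, 6, 10, 15, 30, 89, 178, 267, 445, 534, 890, 1335, 2670.
Check each in increasing order: 1264^1 ≡ 1264;  1264^2 ≡ 438;  1264^3 ≡ 735;  1264^5 ≡ 1410;  1264^6 ≡ 683;  1264^10 ≡ 876;  1264^15 ≡ 1158;  1264^30 ≡ 122;  1264^89 ≡ 473;  1264^178 ≡ 2036;  1264^267 ≡ 1468;  1264^445 ≡ 2670;  1264^534 ≡ 2198;  1264^890 ≡ 1.
Smallest exponent giving 1 is 890.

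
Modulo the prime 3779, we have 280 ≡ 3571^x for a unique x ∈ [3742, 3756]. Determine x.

Compute 3571^3742 mod 3779 = 1728, then multiply by 3571 repeatedly:
  3571^3742=1728  3571^3743=3360  3571^3744=235  3571^3745=247  3571^3746=1530
  3571^3747=2975  3571^3748=956  3571^3749=1439  3571^3750=3008  3571^3751=1650
  3571^3752=689  3571^3753=290  3571^3754=144  3571^3755=280
Found 280 at exponent 3755.

3755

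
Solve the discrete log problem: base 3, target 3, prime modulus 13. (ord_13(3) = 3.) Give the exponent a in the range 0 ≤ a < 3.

Successive powers of 3 modulo 13:
  3^0=1  3^1=3
So 3^1 ≡ 3 (mod 13), giving a = 1.

1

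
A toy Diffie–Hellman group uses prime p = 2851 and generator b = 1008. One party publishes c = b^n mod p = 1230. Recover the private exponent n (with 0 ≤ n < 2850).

Baby-step giant-step with m = ceil(sqrt(2850)) = 54.
Baby table (1008^j mod 2851 for j=0..53):
  0:1  1:1008  2:1108  3:2123  4:1734  5:209  6:2549  7:641
  8:1802  9:329  10:916  11:2455  12:2823  13:286  14:337  15:427
  16:2766  17:2701  18:2754  19:2009  20:862  21:2192  22:11  23:2535
  24:784  25:545  26:1968  27:2299  28:2380  29:1349  30:2716  31:768
  32:1523  33:1346  34:2543  35:295  36:856  37:1846  38:1916  39:1201
  40:1784  41:2142  42:929  43:1304  44:121  45:2226  46:71  47:293
  48:1691  49:2481  50:521  51:584  52:1366  53:2746
Giant step factor: 1008^(-54) ≡ 1373 (mod 2851).
Scan 1230·1373^i mod 2851 for i = 0, 1, …:
  i=0: 1230   i=1: 998   i=2: 1774   i=3: 948
  i=4: 1548   i=5: 1409   i=6: 1579   i=7: 1207
  i=8: 780   i=9: 1815     …   i=13: 2771
  i=14: 1349
Match at i=14, j=29: n = 14·54 + 29 = 785.

785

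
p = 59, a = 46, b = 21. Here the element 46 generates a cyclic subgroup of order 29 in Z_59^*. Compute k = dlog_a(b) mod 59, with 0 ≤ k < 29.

26

Successive powers of 46 modulo 59:
  46^0=1  46^1=46  46^2=51  46^3=45  46^4=5  46^5=53
  46^6=19  46^7=48  46^8=25  46^9=29  46^10=36  46^11=4
  46^12=7  46^13=27  46^14=3  46^15=20  46^16=35  46^17=17
  46^18=15  46^19=41  46^20=57  46^21=26  46^22=16  46^23=28
  46^24=49  46^25=12  46^26=21
So 46^26 ≡ 21 (mod 59), giving k = 26.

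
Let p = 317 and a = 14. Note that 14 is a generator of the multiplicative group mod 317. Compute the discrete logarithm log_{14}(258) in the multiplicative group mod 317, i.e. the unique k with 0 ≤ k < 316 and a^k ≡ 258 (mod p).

Baby-step giant-step with m = ceil(sqrt(316)) = 18.
Baby table (14^j mod 317 for j=0..17):
  0:1  1:14  2:196  3:208  4:59  5:192  6:152  7:226
  8:311  9:233  10:92  11:20  12:280  13:116  14:39  15:229
  16:36  17:187
Giant step factor: 14^(-18) ≡ 58 (mod 317).
Scan 258·58^i mod 317 for i = 0, 1, …:
  i=0: 258   i=1: 65   i=2: 283   i=3: 247
  i=4: 61   i=5: 51   i=6: 105   i=7: 67
  i=8: 82   i=9: 1
Match at i=9, j=0: k = 9·18 + 0 = 162.

162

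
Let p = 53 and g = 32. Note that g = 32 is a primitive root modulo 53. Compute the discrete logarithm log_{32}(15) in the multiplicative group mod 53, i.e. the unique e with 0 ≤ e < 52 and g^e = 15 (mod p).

Baby-step giant-step with m = ceil(sqrt(52)) = 8.
Baby table (32^j mod 53 for j=0..7):
  0:1  1:32  2:17  3:14  4:24  5:26  6:37  7:18
Giant step factor: 32^(-8) ≡ 15 (mod 53).
Scan 15·15^i mod 53 for i = 0, 1, …:
  i=0: 15   i=1: 13   i=2: 36   i=3: 10
  i=4: 44   i=5: 24
Match at i=5, j=4: e = 5·8 + 4 = 44.

44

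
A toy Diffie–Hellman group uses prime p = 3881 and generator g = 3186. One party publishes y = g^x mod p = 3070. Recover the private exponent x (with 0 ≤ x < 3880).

801

Baby-step giant-step with m = ceil(sqrt(3880)) = 63.
Baby table (3186^j mod 3881 for j=0..62):
  0:1  1:3186  2:1781  3:244  4:1184  5:3773  6:1321  7:1702
  8:815  9:201  10:21  11:929  12:2472  13:1243  14:1578  15:1613
  16:574  17:813  18:1591  19:340  20:441  21:104  22:1459  23:2817
  24:2090  25:2825  26:411  27:1549  28:2363  29:3259  30:1499  31:2184
  32:3472  33:942  34:1199  35:1110  36:869  37:1481  38:3051  39:2462
  40:431  41:3173  42:3054  43:377  44:1893  45:24  46:2725  47:53
  48:1975  49:1249  50:1289  51:656  52:2038  53:155  54:943  55:504
  56:2891  57:1113  58:2665  59:2943  60:3783  61:2133  62:107
Giant step factor: 3186^(-63) ≡ 3850 (mod 3881).
Scan 3070·3850^i mod 3881 for i = 0, 1, …:
  i=0: 3070   i=1: 1855   i=2: 710   i=3: 1276
  i=4: 3135   i=5: 3721   i=6: 1079   i=7: 1480
  i=8: 692   i=9: 1834   i=10: 1361   i=11: 500
  i=12: 24
Match at i=12, j=45: x = 12·63 + 45 = 801.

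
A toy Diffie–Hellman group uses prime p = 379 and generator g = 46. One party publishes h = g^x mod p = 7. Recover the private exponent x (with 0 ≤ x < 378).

233

Baby-step giant-step with m = ceil(sqrt(378)) = 20.
Baby table (46^j mod 379 for j=0..19):
  0:1  1:46  2:221  3:312  4:329  5:353  6:320  7:318
  8:226  9:163  10:297  11:18  12:70  13:188  14:310  15:237
  16:290  17:75  18:39  19:278
Giant step factor: 46^(-20) ≡ 58 (mod 379).
Scan 7·58^i mod 379 for i = 0, 1, …:
  i=0: 7   i=1: 27   i=2: 50   i=3: 247
  i=4: 303   i=5: 140   i=6: 161   i=7: 242
  i=8: 13   i=9: 375   i=10: 147   i=11: 188
Match at i=11, j=13: x = 11·20 + 13 = 233.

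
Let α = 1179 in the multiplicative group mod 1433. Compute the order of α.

179

The order of 1179 must divide p − 1 = 1432 = 2^3 · 179.
Divisors: 1, 2, 4, 8, 179, 358, 716, 1432.
Check each in increasing order: 1179^1 ≡ 1179;  1179^2 ≡ 31;  1179^4 ≡ 961;  1179^8 ≡ 669;  1179^179 ≡ 1.
Smallest exponent giving 1 is 179.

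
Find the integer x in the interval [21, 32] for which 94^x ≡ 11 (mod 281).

Compute 94^21 mod 281 = 151, then multiply by 94 repeatedly:
  94^21=151  94^22=144  94^23=48  94^24=16  94^25=99
  94^26=33  94^27=11
Found 11 at exponent 27.

27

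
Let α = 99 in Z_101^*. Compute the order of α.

The order of 99 must divide p − 1 = 100 = 2^2 · 5^2.
Divisors: 1, 2, 4, 5, 10, 20, 25, 50, 100.
Check each in increasing order: 99^1 ≡ 99;  99^2 ≡ 4;  99^4 ≡ 16;  99^5 ≡ 69;  99^10 ≡ 14;  99^20 ≡ 95;  99^25 ≡ 91;  99^50 ≡ 100;  99^100 ≡ 1.
Smallest exponent giving 1 is 100.

100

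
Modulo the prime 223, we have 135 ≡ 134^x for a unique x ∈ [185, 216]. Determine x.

Compute 134^185 mod 223 = 40, then multiply by 134 repeatedly:
  134^185=40  134^186=8  134^187=180  134^188=36  134^189=141
  134^190=162  134^191=77  134^192=60  134^193=12  134^194=47
  134^195=54  134^196=100  134^197=20  134^198=4  134^199=90
  134^200=18  134^201=182  134^202=81  134^203=150  134^204=30
  134^205=6  134^206=135
Found 135 at exponent 206.

206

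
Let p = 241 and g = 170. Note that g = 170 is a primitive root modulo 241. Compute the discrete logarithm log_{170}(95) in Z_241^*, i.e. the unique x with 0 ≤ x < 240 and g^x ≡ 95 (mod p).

217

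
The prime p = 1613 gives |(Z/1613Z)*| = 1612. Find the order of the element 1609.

13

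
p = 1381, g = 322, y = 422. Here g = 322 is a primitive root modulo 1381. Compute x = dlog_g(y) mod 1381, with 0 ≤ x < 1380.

58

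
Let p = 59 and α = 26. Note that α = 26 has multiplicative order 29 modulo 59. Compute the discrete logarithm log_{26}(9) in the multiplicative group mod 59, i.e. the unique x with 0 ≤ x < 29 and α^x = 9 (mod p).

Successive powers of 26 modulo 59:
  26^0=1  26^1=26  26^2=27  26^3=53  26^4=21  26^5=15
  26^6=36  26^7=51  26^8=28  26^9=20  26^10=48  26^11=9
So 26^11 ≡ 9 (mod 59), giving x = 11.

11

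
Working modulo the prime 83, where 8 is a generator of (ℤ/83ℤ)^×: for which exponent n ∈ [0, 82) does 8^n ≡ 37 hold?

Baby-step giant-step with m = ceil(sqrt(82)) = 10.
Baby table (8^j mod 83 for j=0..9):
  0:1  1:8  2:64  3:14  4:29  5:66  6:30  7:74
  8:11  9:5
Giant step factor: 8^(-10) ≡ 27 (mod 83).
Scan 37·27^i mod 83 for i = 0, 1, …:
  i=0: 37   i=1: 3   i=2: 81   i=3: 29
Match at i=3, j=4: n = 3·10 + 4 = 34.

34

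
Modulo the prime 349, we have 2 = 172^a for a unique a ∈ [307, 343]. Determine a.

Compute 172^307 mod 349 = 107, then multiply by 172 repeatedly:
  172^307=107  172^308=256  172^309=58  172^310=204  172^311=188
  172^312=228  172^313=128  172^314=29  172^315=102  172^316=94
  172^317=114  172^318=64  172^319=189  172^320=51  172^321=47
  172^322=57  172^323=32  172^324=269  172^325=200  172^326=198
  172^327=203  172^328=16  172^329=309  172^330=100  172^331=99
  172^332=276  172^333=8  172^334=329  172^335=50  172^336=224
  172^337=138  172^338=4  172^339=339  172^340=25  172^341=112
  172^342=69  172^343=2
Found 2 at exponent 343.

343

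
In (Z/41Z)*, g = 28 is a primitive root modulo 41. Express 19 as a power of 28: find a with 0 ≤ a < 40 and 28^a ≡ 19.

19

Successive powers of 28 modulo 41:
  28^0=1  28^1=28  28^2=5  28^3=17  28^4=25  28^5=3
  28^6=2  28^7=15  28^8=10  28^9=34  28^10=9  28^11=6
  28^12=4  28^13=30  28^14=20  28^15=27  28^16=18  28^17=12
  28^18=8  28^19=19
So 28^19 ≡ 19 (mod 41), giving a = 19.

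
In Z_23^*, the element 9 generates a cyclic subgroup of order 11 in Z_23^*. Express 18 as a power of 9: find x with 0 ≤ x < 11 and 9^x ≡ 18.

Successive powers of 9 modulo 23:
  9^0=1  9^1=9  9^2=12  9^3=16  9^4=6  9^5=8
  9^6=3  9^7=4  9^8=13  9^9=2  9^10=18
So 9^10 ≡ 18 (mod 23), giving x = 10.

10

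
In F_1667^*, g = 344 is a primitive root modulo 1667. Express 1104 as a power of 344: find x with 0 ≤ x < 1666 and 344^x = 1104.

524

Baby-step giant-step with m = ceil(sqrt(1666)) = 41.
Baby table (344^j mod 1667 for j=0..40):
  0:1  1:344  2:1646  3:1111  4:441  5:7  6:741  7:1520
  8:1109  9:1420  10:49  11:186  12:638  13:1095  14:1605  15:343
  16:1302  17:1132  18:997  19:1233  20:734  21:779  22:1256  23:311
  24:296  25:137  26:452  27:457  28:510  29:405  30:959  31:1497
  32:1532  33:236  34:1168  35:45  36:477  37:722  38:1652  39:1508
  40:315
Giant step factor: 344^(-41) ≡ 667 (mod 1667).
Scan 1104·667^i mod 1667 for i = 0, 1, …:
  i=0: 1104   i=1: 1221   i=2: 911   i=3: 849
  i=4: 1170   i=5: 234   i=6: 1047   i=7: 1543
  i=8: 642   i=9: 1462   i=10: 1626   i=11: 992
  i=12: 1532
Match at i=12, j=32: x = 12·41 + 32 = 524.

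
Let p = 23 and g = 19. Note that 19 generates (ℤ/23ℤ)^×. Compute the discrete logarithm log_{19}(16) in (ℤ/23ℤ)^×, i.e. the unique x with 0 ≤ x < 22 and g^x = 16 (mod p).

Successive powers of 19 modulo 23:
  19^0=1  19^1=19  19^2=16
So 19^2 ≡ 16 (mod 23), giving x = 2.

2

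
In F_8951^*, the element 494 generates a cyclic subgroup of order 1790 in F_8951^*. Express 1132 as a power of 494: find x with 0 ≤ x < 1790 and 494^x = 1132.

Baby-step giant-step with m = ceil(sqrt(1790)) = 43.
Baby table (494^j mod 8951 for j=0..42):
  0:1  1:494  2:2359  3:1716  4:6310  5:2192  6:8728  7:6201
  8:2052  9:2225  10:7128  11:3489  12:4974  13:4582  14:7856  15:5081
  16:3734  17:690  18:722  19:7579  20:2508  21:3714  22:8712  23:7248
  24:112  25:1622  26:4629  27:4221  28:8542  29:3827  30:1877  31:5285
  32:6049  33:7523  34:1697  35:5875  36:2126  37:2977  38:2674  39:5159
  40:6462  41:5672  42:305
Giant step factor: 494^(-43) ≡ 2021 (mod 8951).
Scan 1132·2021^i mod 8951 for i = 0, 1, …:
  i=0: 1132   i=1: 5267   i=2: 1868   i=3: 6857
  i=4: 1849   i=5: 4262   i=6: 2640   i=7: 644
  i=8: 3629   i=9: 3340     …   i=13: 4222
  i=14: 2359
Match at i=14, j=2: x = 14·43 + 2 = 604.

604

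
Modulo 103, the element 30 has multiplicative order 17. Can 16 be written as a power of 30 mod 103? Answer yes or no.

16 ∈ ⟨30⟩ iff 16^17 ≡ 1 (mod 103), since |⟨30⟩| = 17.
16^17 mod 103 = 56.
Since 56 ≠ 1, 16 does not lie in the subgroup.

no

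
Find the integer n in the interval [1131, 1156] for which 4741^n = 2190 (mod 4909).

1141

Compute 4741^1131 mod 4909 = 1779, then multiply by 4741 repeatedly:
  4741^1131=1779  4741^1132=577  4741^1133=1244  4741^1134=2095  4741^1135=1488
  4741^1136=375  4741^1137=817  4741^1138=196  4741^1139=1435  4741^1140=4370
  4741^1141=2190
Found 2190 at exponent 1141.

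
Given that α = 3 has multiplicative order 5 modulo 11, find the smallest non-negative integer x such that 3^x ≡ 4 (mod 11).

4

Successive powers of 3 modulo 11:
  3^0=1  3^1=3  3^2=9  3^3=5  3^4=4
So 3^4 ≡ 4 (mod 11), giving x = 4.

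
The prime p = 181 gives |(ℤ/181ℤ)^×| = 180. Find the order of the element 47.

180

The order of 47 must divide p − 1 = 180 = 2^2 · 3^2 · 5.
Divisors: 1, 2, 3, 4, 5, 6, 9, 10, 12, 15, 18, 20, 30, 36, 45, 60, 90, 180.
Check each in increasing order: 47^1 ≡ 47;  47^2 ≡ 37;  47^3 ≡ 110;  47^4 ≡ 102;  47^5 ≡ 88;  47^6 ≡ 154;  47^9 ≡ 107;  47^10 ≡ 142;  47^12 ≡ 5;  47^15 ≡ 7;  47^18 ≡ 46;  47^20 ≡ 73;  47^30 ≡ 49;  47^36 ≡ 125;  47^45 ≡ 162;  47^60 ≡ 48;  47^90 ≡ 180;  47^180 ≡ 1.
Smallest exponent giving 1 is 180.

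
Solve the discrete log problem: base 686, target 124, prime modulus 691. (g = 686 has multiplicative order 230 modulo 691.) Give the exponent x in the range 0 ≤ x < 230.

131

Baby-step giant-step with m = ceil(sqrt(230)) = 16.
Baby table (686^j mod 691 for j=0..15):
  0:1  1:686  2:25  3:566  4:625  5:330  6:423  7:649
  8:210  9:332  10:413  11:8  12:651  13:200  14:382  15:163
Giant step factor: 686^(-16) ≡ 39 (mod 691).
Scan 124·39^i mod 691 for i = 0, 1, …:
  i=0: 124   i=1: 690   i=2: 652   i=3: 552
  i=4: 107   i=5: 27   i=6: 362   i=7: 298
  i=8: 566
Match at i=8, j=3: x = 8·16 + 3 = 131.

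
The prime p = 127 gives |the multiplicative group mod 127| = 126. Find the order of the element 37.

9

The order of 37 must divide p − 1 = 126 = 2 · 3^2 · 7.
Divisors: 1, 2, 3, 6, 7, 9, 14, 18, 21, 42, 63, 126.
Check each in increasing order: 37^1 ≡ 37;  37^2 ≡ 99;  37^3 ≡ 107;  37^6 ≡ 19;  37^7 ≡ 68;  37^9 ≡ 1.
Smallest exponent giving 1 is 9.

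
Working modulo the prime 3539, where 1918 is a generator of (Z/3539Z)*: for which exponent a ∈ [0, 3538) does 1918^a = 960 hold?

2780

Baby-step giant-step with m = ceil(sqrt(3538)) = 60.
Baby table (1918^j mod 3539 for j=0..59):
  0:1  1:1918  2:1703  3:3396  4:1768  5:662  6:2754  7:1984
  8:887  9:2546  10:2947  11:563  12:439  13:3259  14:888  15:925
  16:1111  17:420  18:2207  19:382  20:103  21:2909  22:1998  23:2966
  24:1615  25:945  26:542  27:2629  28:2886  29:352  30:2726  31:1365
  32:2749  33:3011  34:2989  35:3261  36:1185  37:792  38:825  39:417
  40:3531  41:2351  42:532  43:1144  44:12  45:1782  46:2741  47:1823
  48:3521  49:866  50:1197  51:2574  52:27  53:2240  54:3513  55:3217
  56:1729  57:179  58:39  59:483
Giant step factor: 1918^(-60) ≡ 1937 (mod 3539).
Scan 960·1937^i mod 3539 for i = 0, 1, …:
  i=0: 960   i=1: 1545   i=2: 2210   i=3: 2119
  i=4: 2802   i=5: 2187   i=6: 36   i=7: 2491
  i=8: 1410   i=9: 2601     …   i=45: 64
  i=46: 103
Match at i=46, j=20: a = 46·60 + 20 = 2780.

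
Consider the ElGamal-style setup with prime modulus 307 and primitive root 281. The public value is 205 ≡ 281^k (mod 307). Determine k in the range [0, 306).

63

Baby-step giant-step with m = ceil(sqrt(306)) = 18.
Baby table (281^j mod 307 for j=0..17):
  0:1  1:281  2:62  3:230  4:160  5:138  6:96  7:267
  8:119  9:283  10:10  11:47  12:6  13:151  14:65  15:152
  16:39  17:214
Giant step factor: 281^(-18) ≡ 105 (mod 307).
Scan 205·105^i mod 307 for i = 0, 1, …:
  i=0: 205   i=1: 35   i=2: 298   i=3: 283
Match at i=3, j=9: k = 3·18 + 9 = 63.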